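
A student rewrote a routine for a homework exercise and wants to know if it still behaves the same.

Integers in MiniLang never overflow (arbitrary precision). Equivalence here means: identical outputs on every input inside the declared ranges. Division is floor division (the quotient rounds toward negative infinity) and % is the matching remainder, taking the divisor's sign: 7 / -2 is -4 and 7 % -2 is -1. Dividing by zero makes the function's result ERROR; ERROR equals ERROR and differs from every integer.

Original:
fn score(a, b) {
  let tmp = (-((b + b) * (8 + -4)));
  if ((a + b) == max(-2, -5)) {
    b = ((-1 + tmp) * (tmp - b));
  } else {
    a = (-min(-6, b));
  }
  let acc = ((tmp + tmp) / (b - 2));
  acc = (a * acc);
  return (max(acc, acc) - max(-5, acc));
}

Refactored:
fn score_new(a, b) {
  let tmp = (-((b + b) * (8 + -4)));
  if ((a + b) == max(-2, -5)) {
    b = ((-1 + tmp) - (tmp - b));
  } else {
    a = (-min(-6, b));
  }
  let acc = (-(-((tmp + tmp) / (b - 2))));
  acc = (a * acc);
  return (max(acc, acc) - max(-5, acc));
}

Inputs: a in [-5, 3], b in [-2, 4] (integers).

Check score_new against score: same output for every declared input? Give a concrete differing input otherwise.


Evaluate both at a=-5, b=3.
score: tmp := -24 | ((a + b) == max(-2, -5)): true | b := 675 | acc := -1 | acc := 5 | result 0
score_new: tmp := -24 | ((a + b) == max(-2, -5)): true | b := 2 | divide-by-zero, output ERROR
0 vs ERROR — the two versions disagree here.
verdict: not equivalent; witness: a=-5, b=3


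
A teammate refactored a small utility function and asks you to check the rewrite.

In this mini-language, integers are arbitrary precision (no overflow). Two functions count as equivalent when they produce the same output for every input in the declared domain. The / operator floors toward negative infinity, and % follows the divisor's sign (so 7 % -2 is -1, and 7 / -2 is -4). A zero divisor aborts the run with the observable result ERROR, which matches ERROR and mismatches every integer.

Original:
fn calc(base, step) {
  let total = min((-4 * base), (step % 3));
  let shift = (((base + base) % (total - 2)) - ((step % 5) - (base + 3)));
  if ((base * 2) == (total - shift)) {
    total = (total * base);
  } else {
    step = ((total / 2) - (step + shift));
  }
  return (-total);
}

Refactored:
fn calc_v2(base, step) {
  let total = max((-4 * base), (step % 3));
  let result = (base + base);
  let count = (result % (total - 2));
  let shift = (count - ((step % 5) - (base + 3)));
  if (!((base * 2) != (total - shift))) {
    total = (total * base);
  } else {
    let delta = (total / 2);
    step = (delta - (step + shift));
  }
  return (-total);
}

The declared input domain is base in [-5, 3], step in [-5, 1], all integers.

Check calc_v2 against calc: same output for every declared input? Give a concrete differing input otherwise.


Consider the input base=-5, step=-5.
calc: total = 1; shift = -2; ((base * 2) == (total - shift)) -> false; step = 7; return -1
calc_v2: total = 20; result = -10; count = 8; shift = 6; (!((base * 2) != (total - shift))) -> false; delta = 10; step = 9; return -20
-1 != -20, so the rewrite changes behavior.
verdict: not equivalent; witness: base=-5, step=-5


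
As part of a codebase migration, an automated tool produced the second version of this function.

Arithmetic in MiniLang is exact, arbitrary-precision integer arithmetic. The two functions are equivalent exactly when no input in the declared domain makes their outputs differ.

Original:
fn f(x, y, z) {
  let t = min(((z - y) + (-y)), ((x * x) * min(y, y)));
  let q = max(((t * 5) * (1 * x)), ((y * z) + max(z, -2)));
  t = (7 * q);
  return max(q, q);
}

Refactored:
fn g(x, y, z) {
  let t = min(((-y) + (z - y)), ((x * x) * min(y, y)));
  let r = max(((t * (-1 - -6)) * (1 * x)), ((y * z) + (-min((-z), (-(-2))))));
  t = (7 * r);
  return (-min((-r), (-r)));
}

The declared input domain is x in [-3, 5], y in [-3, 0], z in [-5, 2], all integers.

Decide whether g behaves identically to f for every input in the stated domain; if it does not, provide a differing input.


Reading the diff, among the changes: min/max/abs usage differs; also constant usage differs; also local variable names differ; also arithmetic usage differs.
One worked example (x=4, y=-1, z=2) — f: t := -16 | q := 0 | t := 0 | result 0; g: t := -16 | r := 0 | t := 0 | result 0; agreement on 0.
Sweeping the whole domain (288 inputs) finds no disagreement.
verdict: equivalent


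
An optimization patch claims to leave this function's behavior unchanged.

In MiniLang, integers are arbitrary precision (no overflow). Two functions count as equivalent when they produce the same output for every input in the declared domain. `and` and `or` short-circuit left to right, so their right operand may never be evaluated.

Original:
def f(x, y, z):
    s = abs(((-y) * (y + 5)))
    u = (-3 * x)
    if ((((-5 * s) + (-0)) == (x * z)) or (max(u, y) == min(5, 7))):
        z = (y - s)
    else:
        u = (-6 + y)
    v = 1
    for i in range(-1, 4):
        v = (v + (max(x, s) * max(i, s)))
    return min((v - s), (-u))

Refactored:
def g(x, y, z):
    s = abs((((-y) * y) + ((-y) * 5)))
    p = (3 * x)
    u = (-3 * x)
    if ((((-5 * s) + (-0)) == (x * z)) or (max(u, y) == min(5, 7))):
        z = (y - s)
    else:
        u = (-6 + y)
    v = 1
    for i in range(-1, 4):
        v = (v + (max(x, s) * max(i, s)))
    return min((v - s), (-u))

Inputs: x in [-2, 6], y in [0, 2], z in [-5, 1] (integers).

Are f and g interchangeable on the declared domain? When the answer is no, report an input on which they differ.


This is a faithful refactor — arithmetic usage differs; constant usage differs; statement counts differ; local variable names differ, but the computed results match everywhere.
One worked example (x=2, y=2, z=-2) — f: s=14, then u=-6, then ((((-5 * s) + (-0)) == (x * z)) or (max(u, y) == min(5, 7))) is false, then u=-4, then v=1, then (i=-1), then v=197, then (i=0), then v=393, then (i=1), then v=589, then (i=2), then v=785, then (i=3), then v=981, then returns 4; g: s=14, then p=6, then u=-6, then ((((-5 * s) + (-0)) == (x * z)) or (max(u, y) == min(5, 7))) is false, then u=-4, then v=1, then (i=-1), then v=197, then (i=0), then v=393, then (i=1), then v=589, then (i=2), then v=785, then (i=3), then v=981, then returns 4; agreement on 4.
Every one of the 189 inputs gives matching results.
verdict: equivalent


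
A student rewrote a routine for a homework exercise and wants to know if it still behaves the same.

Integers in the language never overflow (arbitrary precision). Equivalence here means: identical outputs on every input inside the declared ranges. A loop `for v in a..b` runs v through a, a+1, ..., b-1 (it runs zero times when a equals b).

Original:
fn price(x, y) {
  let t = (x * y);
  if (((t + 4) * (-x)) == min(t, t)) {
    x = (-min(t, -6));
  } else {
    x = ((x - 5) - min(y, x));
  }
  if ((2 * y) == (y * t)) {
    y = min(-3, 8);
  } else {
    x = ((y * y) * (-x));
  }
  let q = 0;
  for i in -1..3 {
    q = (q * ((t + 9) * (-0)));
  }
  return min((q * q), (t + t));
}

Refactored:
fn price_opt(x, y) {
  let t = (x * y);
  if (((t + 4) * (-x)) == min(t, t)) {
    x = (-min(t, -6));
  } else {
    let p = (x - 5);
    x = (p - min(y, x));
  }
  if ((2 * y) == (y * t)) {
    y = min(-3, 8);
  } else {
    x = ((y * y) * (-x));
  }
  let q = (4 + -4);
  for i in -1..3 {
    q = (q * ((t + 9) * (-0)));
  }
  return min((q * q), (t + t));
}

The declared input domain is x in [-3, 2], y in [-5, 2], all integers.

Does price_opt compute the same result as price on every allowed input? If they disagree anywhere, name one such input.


Comparing the listings, the differences include: arithmetic usage differs; local variable names differ; statement counts differ; constant usage differs.
As a probe, take x=-1, y=1: price runs t := -1 | (((t + 4) * (-x)) == min(t, t)): false | x := -5 | ((2 * y) == (y * t)): false | x := 5 | q := 0 | iter i=-1: | q := 0 | iter i=0: | q := 0 | iter i=1: | q := 0 | iter i=2: | q := 0 | result -2; price_opt runs t := -1 | (((t + 4) * (-x)) == min(t, t)): false | p := -6 | x := -5 | ((2 * y) == (y * t)): false | x := 5 | q := 0 | iter i=-1: | q := 0 | iter i=0: | q := 0 | iter i=1: | q := 0 | iter i=2: | q := 0 | result -2; both end at -2.
Across all 48 domain points the two functions coincide.
verdict: equivalent


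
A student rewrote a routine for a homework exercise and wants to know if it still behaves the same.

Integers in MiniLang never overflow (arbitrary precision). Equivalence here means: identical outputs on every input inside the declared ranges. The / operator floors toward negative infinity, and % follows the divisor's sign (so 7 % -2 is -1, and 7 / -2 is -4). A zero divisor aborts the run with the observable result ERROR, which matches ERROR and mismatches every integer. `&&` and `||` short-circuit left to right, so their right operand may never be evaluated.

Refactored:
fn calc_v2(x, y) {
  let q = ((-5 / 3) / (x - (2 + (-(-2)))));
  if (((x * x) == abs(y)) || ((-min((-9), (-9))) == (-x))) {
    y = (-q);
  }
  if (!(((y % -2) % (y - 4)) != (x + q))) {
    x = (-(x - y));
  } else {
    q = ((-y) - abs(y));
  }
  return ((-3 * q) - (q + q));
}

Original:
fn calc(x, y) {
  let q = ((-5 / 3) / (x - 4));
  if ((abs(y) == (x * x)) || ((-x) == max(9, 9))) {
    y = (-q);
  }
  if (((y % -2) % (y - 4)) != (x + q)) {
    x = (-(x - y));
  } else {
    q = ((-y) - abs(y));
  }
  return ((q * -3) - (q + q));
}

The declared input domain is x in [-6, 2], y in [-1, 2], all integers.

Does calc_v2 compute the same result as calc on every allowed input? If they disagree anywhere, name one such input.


The rewrite breaks on x=-6, y=1, where the results are 0 and 10.
calc: q becomes 0; next ((abs(y) == (x * x)) || ((-x) == max(9, 9))) evaluates to false; next (((y % -2) % (y - 4)) != (x + q)) evaluates to true; next x becomes 7; next final value 0
calc_v2: q becomes 0; next (((x * x) == abs(y)) || ((-min((-9), (-9))) == (-x))) evaluates to false; next (!(((y % -2) % (y - 4)) != (x + q))) evaluates to false; next q becomes -2; next final value 10
verdict: not equivalent; witness: x=-6, y=1


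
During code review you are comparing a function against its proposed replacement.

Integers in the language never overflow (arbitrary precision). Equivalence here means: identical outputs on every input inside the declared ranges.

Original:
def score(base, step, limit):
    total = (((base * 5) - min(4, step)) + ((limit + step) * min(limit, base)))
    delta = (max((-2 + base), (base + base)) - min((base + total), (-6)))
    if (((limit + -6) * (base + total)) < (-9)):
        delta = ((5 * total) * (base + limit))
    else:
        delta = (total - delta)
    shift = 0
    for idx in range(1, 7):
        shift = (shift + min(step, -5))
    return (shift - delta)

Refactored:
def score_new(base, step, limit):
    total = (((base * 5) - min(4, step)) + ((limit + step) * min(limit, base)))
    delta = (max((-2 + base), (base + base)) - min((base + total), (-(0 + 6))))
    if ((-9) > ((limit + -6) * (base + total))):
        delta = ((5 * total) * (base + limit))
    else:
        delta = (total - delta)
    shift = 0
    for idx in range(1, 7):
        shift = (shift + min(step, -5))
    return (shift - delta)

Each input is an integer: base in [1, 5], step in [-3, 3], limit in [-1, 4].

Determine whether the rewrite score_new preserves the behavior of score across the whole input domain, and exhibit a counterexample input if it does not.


This is a faithful refactor — arithmetic usage differs, comparison usage differs, constant usage differs, but the computed results match everywhere.
As a probe, take base=1, step=0, limit=-1: score runs total becomes 6; next delta becomes 8; next (((limit + -6) * (base + total)) < (-9)) evaluates to true; next delta becomes 0; next shift becomes 0; next at idx=1:; next shift becomes -5; next at idx=2:; next shift becomes -10; next at idx=3:; next shift becomes -15; next at idx=4:; next shift becomes -20; next at idx=5:; next shift becomes -25; next at idx=6:; next shift becomes -30; next final value -30; score_new runs total becomes 6; next delta becomes 8; next ((-9) > ((limit + -6) * (base + total))) evaluates to true; next delta becomes 0; next shift becomes 0; next at idx=1:; next shift becomes -5; next at idx=2:; next shift becomes -10; next at idx=3:; next shift becomes -15; next at idx=4:; next shift becomes -20; next at idx=5:; next shift becomes -25; next at idx=6:; next shift becomes -30; next final value -30; both end at -30.
Across all 210 domain points the two functions coincide.
verdict: equivalent


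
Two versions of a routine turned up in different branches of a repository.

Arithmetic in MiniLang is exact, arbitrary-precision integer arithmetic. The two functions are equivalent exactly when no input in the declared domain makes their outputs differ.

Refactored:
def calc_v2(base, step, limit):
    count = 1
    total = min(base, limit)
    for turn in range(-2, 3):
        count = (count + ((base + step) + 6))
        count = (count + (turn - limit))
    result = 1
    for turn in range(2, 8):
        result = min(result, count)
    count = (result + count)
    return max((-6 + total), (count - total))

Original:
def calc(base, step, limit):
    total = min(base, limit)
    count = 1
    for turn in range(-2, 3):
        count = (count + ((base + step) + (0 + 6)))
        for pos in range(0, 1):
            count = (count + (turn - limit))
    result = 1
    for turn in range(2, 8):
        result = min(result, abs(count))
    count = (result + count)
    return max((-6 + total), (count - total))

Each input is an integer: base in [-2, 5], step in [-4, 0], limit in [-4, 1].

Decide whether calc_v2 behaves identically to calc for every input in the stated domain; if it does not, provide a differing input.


There is a counterexample at base=-2, step=-4, limit=1: -1 on one side, -6 on the other.
calc: total=-2, then count=1, then (turn=-2), then count=1, then (pos=0), then count=-2, then (turn=-1), then count=-2, then (pos=0), then count=-4, then (turn=0), then count=-4, then (pos=0), then count=-5, then (turn=1), then count=-5, then (pos=0), then count=-5, then (turn=2), then count=-5, then (pos=0), then count=-4, then result=1, then (turn=2), then result=1, then (turn=3), then result=1, then (turn=4), then result=1, then (turn=5), then result=1, then (turn=6), then result=1, then (turn=7), then result=1, then count=-3, then returns -1
calc_v2: count=1, then total=-2, then (turn=-2), then count=1, then count=-2, then (turn=-1), then count=-2, then count=-4, then (turn=0), then count=-4, then count=-5, then (turn=1), then count=-5, then count=-5, then (turn=2), then count=-5, then count=-4, then result=1, then (turn=2), then result=-4, then (turn=3), then result=-4, then (turn=4), then result=-4, then (turn=5), then result=-4, then (turn=6), then result=-4, then (turn=7), then result=-4, then count=-8, then returns -6
verdict: not equivalent; witness: base=-2, step=-4, limit=1


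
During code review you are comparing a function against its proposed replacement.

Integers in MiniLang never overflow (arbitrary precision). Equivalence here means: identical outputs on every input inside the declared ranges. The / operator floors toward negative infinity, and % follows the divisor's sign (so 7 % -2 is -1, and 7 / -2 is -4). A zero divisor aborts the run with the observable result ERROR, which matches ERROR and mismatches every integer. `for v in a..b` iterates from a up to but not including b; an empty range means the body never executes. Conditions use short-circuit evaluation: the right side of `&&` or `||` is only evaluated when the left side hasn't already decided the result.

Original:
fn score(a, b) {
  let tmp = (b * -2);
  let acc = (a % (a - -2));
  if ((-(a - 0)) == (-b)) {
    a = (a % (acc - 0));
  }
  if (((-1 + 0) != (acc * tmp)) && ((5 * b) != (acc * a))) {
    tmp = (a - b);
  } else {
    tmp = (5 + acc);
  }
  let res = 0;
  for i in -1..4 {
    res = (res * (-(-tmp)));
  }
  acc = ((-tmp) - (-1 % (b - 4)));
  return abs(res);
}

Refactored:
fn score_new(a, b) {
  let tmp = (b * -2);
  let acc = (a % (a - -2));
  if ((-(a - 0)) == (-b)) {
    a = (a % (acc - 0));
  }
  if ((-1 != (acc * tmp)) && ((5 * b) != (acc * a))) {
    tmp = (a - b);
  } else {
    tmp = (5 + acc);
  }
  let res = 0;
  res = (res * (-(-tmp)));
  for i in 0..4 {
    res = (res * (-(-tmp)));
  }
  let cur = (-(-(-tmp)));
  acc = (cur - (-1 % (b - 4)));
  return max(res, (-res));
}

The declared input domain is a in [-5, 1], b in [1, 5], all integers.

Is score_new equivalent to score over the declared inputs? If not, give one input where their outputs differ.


The two versions differ — the changes include local variable names differ, and loop structure differs, and constant usage differs, and arithmetic usage differs, and min/max/abs usage differs, and statement counts differ.
As a probe, take a=-3, b=2: score runs tmp=-4, then acc=0, then ((-(a - 0)) == (-b)) is false, then (((-1 + 0) != (acc * tmp)) && ((5 * b) != (acc * a))) is true, then tmp=-5, then res=0, then (i=-1), then res=0, then (i=0), then res=0, then (i=1), then res=0, then (i=2), then res=0, then (i=3), then res=0, then acc=6, then returns 0; score_new runs tmp=-4, then acc=0, then ((-(a - 0)) == (-b)) is false, then ((-1 != (acc * tmp)) && ((5 * b) != (acc * a))) is true, then tmp=-5, then res=0, then res=0, then (i=0), then res=0, then (i=1), then res=0, then (i=2), then res=0, then (i=3), then res=0, then cur=5, then acc=6, then returns 0; both end at 0.
Sweeping the whole domain (35 inputs) finds no disagreement.
verdict: equivalent


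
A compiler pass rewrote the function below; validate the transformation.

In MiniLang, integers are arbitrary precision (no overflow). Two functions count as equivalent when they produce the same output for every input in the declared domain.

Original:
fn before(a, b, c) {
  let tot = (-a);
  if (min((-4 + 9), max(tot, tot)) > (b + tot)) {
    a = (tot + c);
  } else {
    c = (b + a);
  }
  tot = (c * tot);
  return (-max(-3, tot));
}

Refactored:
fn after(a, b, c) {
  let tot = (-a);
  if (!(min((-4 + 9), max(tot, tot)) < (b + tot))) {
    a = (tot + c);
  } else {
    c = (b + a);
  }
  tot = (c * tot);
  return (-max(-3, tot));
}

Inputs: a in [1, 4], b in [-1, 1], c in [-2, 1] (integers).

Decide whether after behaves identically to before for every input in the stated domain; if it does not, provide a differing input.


Try a=1, b=0, c=-2.
before: tot becomes -1; next (min((-4 + 9), max(tot, tot)) > (b + tot)) evaluates to false; next c becomes 1; next tot becomes -1; next final value 1
after: tot becomes -1; next (!(min((-4 + 9), max(tot, tot)) < (b + tot))) evaluates to true; next a becomes -3; next tot becomes 2; next final value -2
1 and -2 differ, so these are not the same function on this domain.
verdict: not equivalent; witness: a=1, b=0, c=-2


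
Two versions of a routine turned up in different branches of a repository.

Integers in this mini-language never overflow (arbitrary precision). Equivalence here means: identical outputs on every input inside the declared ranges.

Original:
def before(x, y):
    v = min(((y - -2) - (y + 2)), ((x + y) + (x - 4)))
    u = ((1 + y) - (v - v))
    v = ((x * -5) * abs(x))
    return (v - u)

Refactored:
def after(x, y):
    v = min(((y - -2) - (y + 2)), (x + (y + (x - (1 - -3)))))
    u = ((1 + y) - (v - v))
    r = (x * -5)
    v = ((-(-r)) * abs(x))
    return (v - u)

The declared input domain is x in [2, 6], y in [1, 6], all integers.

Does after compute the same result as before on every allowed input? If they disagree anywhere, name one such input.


Changes here: constant usage differs, statement counts differ, arithmetic usage differs, local variable names differ; the full 30-point sweep finds no disagreement.
verdict: equivalent


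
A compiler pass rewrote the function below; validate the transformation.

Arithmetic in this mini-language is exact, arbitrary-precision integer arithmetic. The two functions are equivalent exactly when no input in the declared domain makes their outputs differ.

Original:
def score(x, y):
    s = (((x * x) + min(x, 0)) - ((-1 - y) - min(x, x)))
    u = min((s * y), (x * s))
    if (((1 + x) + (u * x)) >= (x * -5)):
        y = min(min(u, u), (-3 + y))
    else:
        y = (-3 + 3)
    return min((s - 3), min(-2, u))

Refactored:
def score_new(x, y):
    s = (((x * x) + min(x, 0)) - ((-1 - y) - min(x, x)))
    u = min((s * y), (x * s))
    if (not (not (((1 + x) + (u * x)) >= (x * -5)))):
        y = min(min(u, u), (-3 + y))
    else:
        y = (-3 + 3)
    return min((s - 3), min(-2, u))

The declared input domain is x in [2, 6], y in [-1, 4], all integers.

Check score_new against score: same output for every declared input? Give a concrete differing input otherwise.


Equivalent — the differences include boolean connective usage differs, yet no declared input distinguishes the two.
One worked example (x=6, y=-1) — score: s = 42; u = -42; (((1 + x) + (u * x)) >= (x * -5)) -> false; y = 0; return -42; score_new: s = 42; u = -42; (not (not (((1 + x) + (u * x)) >= (x * -5)))) -> false; y = 0; return -42; agreement on -42.
Checked all 30 inputs in the declared domain: the outputs agree on every one.
verdict: equivalent


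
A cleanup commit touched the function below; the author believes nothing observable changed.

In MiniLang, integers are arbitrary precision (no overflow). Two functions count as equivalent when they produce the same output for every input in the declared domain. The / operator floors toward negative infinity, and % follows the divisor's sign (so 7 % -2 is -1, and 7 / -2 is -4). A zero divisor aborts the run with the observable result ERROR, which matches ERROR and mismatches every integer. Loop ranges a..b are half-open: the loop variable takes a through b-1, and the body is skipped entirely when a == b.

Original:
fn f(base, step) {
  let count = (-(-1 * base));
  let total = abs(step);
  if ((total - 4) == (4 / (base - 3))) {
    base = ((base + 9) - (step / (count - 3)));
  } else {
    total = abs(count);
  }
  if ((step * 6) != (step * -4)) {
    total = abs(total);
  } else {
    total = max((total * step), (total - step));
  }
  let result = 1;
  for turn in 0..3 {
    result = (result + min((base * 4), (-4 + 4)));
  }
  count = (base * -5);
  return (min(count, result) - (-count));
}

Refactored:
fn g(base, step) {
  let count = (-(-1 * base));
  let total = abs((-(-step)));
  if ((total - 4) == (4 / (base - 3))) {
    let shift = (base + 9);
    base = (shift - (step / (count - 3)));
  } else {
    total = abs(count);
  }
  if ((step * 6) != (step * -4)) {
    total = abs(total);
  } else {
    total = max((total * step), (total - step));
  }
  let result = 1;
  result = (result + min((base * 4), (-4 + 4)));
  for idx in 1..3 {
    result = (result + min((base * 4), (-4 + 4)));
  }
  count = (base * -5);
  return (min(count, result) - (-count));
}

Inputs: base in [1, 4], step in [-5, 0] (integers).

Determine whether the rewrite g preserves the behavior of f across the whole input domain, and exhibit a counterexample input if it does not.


The two are interchangeable: loop structure differs, arithmetic usage differs, local variable names differ, constant usage differs, min/max/abs usage differs, statement counts differ, and every declared input agrees.
One worked example (base=3, step=-3) — f: count becomes 3; next total becomes 3; next hits division by zero so the output is ERROR; g: count becomes 3; next total becomes 3; next hits division by zero so the output is ERROR; agreement on ERROR.
Every one of the 24 inputs gives matching results.
verdict: equivalent


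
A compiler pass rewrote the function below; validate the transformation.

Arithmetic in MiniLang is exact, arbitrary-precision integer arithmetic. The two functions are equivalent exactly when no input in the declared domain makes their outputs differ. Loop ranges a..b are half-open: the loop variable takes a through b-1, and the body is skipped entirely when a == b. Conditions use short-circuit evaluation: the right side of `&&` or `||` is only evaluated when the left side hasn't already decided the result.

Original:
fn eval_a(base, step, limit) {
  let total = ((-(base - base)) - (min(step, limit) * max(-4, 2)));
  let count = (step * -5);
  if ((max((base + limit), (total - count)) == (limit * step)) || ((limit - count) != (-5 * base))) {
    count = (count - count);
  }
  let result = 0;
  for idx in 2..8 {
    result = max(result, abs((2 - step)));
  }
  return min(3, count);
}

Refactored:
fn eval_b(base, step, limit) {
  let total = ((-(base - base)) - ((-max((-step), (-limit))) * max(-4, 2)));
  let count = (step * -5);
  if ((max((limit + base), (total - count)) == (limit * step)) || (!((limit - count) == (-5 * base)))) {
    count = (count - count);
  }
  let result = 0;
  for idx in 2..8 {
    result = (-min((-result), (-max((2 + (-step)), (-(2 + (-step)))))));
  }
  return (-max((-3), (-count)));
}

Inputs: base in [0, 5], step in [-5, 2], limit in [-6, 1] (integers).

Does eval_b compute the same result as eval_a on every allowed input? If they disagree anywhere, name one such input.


Behavior is preserved: although boolean connective usage differs, plus arithmetic usage differs, plus constant usage differs, plus comparison usage differs, plus min/max/abs usage differs, the outputs never diverge.
One worked example (base=4, step=-4, limit=-2) — eval_a: total=8, then count=20, then ((max((base + limit), (total - count)) == (limit * step)) || ((limit - count) != (-5 * base))) is true, then count=0, then result=0, then (idx=2), then result=6, then (idx=3), then result=6, then (idx=4), then result=6, then (idx=5), then result=6, then (idx=6), then result=6, then (idx=7), then result=6, then returns 0; eval_b: total=8, then count=20, then ((max((limit + base), (total - count)) == (limit * step)) || (!((limit - count) == (-5 * base)))) is true, then count=0, then result=0, then (idx=2), then result=6, then (idx=3), then result=6, then (idx=4), then result=6, then (idx=5), then result=6, then (idx=6), then result=6, then (idx=7), then result=6, then returns 0; agreement on 0.
Across all 384 domain points the two functions coincide.
verdict: equivalent


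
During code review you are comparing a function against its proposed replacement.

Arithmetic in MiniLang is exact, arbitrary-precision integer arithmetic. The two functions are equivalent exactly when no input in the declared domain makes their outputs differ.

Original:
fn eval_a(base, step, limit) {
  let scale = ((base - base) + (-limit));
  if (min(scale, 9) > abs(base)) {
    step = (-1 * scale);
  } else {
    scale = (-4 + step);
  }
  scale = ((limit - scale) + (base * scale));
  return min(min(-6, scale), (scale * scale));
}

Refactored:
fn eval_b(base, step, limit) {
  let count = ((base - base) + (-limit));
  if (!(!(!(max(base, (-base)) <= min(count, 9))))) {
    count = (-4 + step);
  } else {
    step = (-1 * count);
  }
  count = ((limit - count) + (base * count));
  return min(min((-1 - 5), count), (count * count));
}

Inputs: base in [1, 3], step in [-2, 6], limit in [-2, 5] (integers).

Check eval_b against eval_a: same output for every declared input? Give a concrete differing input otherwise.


Try base=2, step=-2, limit=-2.
eval_a: scale becomes 2; next (min(scale, 9) > abs(base)) evaluates to false; next scale becomes -6; next scale becomes -8; next final value -8
eval_b: count becomes 2; next (!(!(!(max(base, (-base)) <= min(count, 9))))) evaluates to false; next step becomes -2; next count becomes 0; next final value -6
-8 vs -6 — the two versions disagree here.
verdict: not equivalent; witness: base=2, step=-2, limit=-2


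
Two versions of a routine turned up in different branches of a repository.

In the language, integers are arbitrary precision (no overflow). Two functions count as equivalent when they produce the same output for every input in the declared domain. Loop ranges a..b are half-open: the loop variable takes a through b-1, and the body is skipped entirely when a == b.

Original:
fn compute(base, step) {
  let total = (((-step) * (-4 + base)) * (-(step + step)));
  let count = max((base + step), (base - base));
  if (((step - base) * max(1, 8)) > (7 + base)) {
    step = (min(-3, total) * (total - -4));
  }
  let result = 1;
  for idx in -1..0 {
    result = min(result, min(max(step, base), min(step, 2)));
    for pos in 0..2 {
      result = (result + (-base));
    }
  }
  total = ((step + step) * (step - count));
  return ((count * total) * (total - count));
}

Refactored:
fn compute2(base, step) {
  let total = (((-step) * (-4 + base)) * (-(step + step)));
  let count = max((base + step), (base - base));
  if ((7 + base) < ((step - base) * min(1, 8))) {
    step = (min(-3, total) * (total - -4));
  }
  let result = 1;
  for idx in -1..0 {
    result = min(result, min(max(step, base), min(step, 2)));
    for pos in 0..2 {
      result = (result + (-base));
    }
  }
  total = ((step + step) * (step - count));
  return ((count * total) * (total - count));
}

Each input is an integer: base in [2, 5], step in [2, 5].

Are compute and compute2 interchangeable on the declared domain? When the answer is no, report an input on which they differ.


base=2, step=4 yields 5202089490862080 from compute but 2112 from compute2.
verdict: not equivalent; witness: base=2, step=4


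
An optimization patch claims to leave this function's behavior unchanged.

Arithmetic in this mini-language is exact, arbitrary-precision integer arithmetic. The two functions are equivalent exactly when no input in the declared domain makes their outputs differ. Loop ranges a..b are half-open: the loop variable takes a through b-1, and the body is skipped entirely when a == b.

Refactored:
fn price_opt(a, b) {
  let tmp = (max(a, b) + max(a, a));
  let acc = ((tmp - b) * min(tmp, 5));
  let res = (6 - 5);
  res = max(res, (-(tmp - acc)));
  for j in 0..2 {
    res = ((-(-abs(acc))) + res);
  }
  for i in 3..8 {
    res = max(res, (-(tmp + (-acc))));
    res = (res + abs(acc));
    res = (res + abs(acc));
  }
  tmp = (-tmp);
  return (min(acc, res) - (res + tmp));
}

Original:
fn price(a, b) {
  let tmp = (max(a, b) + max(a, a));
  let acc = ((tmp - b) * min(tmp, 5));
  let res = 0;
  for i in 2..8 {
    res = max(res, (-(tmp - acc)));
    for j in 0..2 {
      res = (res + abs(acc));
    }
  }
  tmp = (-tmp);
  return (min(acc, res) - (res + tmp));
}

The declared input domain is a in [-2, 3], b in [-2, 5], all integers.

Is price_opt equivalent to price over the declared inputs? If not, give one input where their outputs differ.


Try a=-2, b=2.
price: tmp becomes 0; next acc becomes 0; next res becomes 0; next at i=2:; next res becomes 0; next at j=0:; next res becomes 0; next at j=1:; next res becomes 0; next at i=3:; next res becomes 0; next at j=0:; next res becomes 0; next at j=1:; next res becomes 0; next at i=4:; next res becomes 0; next at j=0:; next res becomes 0; next at j=1:; next res becomes 0; next at i=5:; next res becomes 0; next at j=0:; next res becomes 0; next at j=1:; next res becomes 0; next at i=6:; next res becomes 0; next at j=0:; next res becomes 0; next at j=1:; next res becomes 0; next at i=7:; next res becomes 0; next at j=0:; next res becomes 0; next at j=1:; next res becomes 0; next tmp becomes 0; next final value 0
price_opt: tmp becomes 0; next acc becomes 0; next res becomes 1; next res becomes 1; next at j=0:; next res becomes 1; next at j=1:; next res becomes 1; next at i=3:; next res becomes 1; next res becomes 1; next res becomes 1; next at i=4:; next res becomes 1; next res becomes 1; next res becomes 1; next at i=5:; next res becomes 1; next res becomes 1; next res becomes 1; next at i=6:; next res becomes 1; next res becomes 1; next res becomes 1; next at i=7:; next res becomes 1; next res becomes 1; next res becomes 1; next tmp becomes 0; next final value -1
0 vs -1 — the two versions disagree here.
verdict: not equivalent; witness: a=-2, b=2


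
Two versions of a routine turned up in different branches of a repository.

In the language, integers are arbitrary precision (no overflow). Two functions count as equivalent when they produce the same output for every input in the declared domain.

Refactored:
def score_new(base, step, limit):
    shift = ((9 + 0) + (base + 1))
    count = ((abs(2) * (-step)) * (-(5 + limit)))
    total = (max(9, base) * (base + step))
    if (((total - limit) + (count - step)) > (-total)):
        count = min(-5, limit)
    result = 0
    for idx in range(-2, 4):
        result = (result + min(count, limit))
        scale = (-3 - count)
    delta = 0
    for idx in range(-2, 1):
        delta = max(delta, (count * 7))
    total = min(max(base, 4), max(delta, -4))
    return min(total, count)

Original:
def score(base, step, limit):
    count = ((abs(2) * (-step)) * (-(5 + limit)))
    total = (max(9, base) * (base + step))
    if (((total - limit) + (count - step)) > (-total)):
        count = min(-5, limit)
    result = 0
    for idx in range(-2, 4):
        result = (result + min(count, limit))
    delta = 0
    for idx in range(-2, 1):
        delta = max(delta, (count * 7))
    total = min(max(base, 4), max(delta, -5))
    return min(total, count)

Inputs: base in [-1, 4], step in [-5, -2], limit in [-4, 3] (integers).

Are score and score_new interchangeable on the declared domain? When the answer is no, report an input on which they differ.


The one real change (`-5` became `-4`) has no effect anywhere in the declared ranges; all 192 inputs agree.
verdict: equivalent


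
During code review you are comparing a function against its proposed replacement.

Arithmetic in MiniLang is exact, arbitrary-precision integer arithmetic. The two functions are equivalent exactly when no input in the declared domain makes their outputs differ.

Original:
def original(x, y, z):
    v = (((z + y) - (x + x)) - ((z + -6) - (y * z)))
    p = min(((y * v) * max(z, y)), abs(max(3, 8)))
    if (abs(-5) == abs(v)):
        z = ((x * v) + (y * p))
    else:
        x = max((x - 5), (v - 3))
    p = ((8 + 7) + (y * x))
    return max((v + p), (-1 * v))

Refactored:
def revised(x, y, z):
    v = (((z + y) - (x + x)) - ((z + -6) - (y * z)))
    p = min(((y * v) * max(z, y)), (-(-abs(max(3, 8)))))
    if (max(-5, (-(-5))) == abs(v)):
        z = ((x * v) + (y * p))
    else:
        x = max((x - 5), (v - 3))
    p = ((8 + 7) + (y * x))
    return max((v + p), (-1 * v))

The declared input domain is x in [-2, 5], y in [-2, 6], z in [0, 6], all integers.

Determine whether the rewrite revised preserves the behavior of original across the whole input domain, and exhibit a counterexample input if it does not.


Behavior is preserved: although constant usage differs; also min/max/abs usage differs, the outputs never diverge.
One worked example (x=-1, y=-2, z=1) — original: v becomes 4; next p becomes -8; next (abs(-5) == abs(v)) evaluates to false; next x becomes 1; next p becomes 13; next final value 17; revised: v becomes 4; next p becomes -8; next (max(-5, (-(-5))) == abs(v)) evaluates to false; next x becomes 1; next p becomes 13; next final value 17; agreement on 17.
Every one of the 504 inputs gives matching results.
verdict: equivalent


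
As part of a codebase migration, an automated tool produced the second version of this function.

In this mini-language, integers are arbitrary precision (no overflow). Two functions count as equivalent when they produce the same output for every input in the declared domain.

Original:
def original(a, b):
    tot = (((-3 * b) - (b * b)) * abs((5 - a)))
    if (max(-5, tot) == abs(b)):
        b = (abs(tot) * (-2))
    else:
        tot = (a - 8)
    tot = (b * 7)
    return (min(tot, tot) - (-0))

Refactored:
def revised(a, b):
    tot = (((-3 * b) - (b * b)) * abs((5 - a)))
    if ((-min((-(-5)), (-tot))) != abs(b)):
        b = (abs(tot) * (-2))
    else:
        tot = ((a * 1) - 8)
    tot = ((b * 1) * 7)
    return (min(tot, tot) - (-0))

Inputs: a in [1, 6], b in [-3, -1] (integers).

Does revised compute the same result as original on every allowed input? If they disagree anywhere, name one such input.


Try a=1, b=-3.
original: tot=0, then (max(-5, tot) == abs(b)) is false, then tot=-7, then tot=-21, then returns -21
revised: tot=0, then ((-min((-(-5)), (-tot))) != abs(b)) is true, then b=0, then tot=0, then returns 0
-21 vs 0 — the two versions disagree here.
verdict: not equivalent; witness: a=1, b=-3


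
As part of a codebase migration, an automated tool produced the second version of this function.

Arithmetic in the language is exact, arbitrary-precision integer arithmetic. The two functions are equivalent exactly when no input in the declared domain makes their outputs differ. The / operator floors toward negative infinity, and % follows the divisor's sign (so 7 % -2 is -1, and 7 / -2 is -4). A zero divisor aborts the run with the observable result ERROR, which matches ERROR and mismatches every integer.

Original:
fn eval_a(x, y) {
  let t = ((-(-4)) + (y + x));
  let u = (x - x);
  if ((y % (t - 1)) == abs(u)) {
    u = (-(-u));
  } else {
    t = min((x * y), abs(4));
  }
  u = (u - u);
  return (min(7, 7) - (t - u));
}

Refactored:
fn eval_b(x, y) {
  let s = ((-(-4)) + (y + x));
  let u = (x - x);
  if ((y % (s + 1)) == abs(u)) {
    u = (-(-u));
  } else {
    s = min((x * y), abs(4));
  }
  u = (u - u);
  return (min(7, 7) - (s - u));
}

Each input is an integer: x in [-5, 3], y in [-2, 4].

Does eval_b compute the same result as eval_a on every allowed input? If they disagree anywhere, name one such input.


Consider the input x=-5, y=-2.
eval_a: t := -3 | u := 0 | ((y % (t - 1)) == abs(u)): false | t := 4 | u := 0 | result 3
eval_b: s := -3 | u := 0 | ((y % (s + 1)) == abs(u)): true | u := 0 | u := 0 | result 10
3 and 10 differ, so these are not the same function on this domain.
verdict: not equivalent; witness: x=-5, y=-2


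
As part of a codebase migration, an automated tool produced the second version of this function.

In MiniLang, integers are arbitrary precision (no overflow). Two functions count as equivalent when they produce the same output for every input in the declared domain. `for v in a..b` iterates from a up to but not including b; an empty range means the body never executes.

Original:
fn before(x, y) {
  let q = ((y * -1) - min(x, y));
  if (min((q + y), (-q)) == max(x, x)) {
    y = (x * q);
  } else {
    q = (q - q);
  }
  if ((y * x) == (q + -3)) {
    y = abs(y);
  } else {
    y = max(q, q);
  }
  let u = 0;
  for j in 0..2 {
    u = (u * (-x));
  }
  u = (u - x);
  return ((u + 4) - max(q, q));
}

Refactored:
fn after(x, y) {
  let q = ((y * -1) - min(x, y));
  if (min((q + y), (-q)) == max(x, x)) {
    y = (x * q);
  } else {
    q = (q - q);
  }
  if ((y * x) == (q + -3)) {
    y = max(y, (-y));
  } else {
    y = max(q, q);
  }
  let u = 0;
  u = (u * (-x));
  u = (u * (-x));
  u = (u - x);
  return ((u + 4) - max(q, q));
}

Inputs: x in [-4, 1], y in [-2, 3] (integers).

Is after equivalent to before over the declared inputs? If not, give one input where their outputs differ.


Equivalent — the differences include loop structure differs, plus min/max/abs usage differs, plus local variable names differ, plus arithmetic usage differs, yet no declared input distinguishes the two.
Tracing x=-3, y=2: before: q = 1; (min((q + y), (-q)) == max(x, x)) -> false; q = 0; ((y * x) == (q + -3)) -> false; y = 0; u = 0; [j=0]; u = 0; [j=1]; u = 0; u = 3; return 7 | after: q = 1; (min((q + y), (-q)) == max(x, x)) -> false; q = 0; ((y * x) == (q + -3)) -> false; y = 0; u = 0; u = 0; u = 0; u = 3; return 7 — matching result 7.
An exhaustive pass over the 36 declared inputs shows identical outputs.
verdict: equivalent


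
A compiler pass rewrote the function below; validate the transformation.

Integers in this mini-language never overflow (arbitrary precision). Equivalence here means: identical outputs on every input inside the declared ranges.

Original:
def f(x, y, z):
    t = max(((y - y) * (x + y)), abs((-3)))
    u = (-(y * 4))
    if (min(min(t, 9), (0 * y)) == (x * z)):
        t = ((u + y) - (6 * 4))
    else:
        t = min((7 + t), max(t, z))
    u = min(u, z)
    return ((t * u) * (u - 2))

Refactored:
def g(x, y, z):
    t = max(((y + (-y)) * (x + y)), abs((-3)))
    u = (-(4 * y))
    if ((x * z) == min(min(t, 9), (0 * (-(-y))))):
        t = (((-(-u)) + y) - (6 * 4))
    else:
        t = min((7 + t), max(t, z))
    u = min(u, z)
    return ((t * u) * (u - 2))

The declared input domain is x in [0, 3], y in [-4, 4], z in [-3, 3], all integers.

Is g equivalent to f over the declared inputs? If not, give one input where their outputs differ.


The two versions differ — the changes include arithmetic usage differs.
Spot check at x=0, y=-3, z=2 — f: t := 3 | u := 12 | (min(min(t, 9), (0 * y)) == (x * z)): true | t := -15 | u := 2 | result 0. g: t := 3 | u := 12 | ((x * z) == min(min(t, 9), (0 * (-(-y))))): true | t := -15 | u := 2 | result 0. Both give 0.
Every one of the 252 inputs gives matching results.
verdict: equivalent
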